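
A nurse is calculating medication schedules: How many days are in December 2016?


Month: December
Year: 2016
December is a 31-day month
Total: 31 days

31


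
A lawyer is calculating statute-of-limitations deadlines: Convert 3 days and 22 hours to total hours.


Days: 3
Extra hours: 22
Hours per day: 24
Days to hours: 3 x 24 = 72
Total: 72 + 22 = 94

94


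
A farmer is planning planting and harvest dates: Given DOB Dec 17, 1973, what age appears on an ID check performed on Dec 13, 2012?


Birth: 1973-12-17
Reference: 2012-12-13
Year difference: 2012 - 1973 = 39
Has birthday (12-17) occurred by 12-13? No
Birthday not yet reached this year -> subtract 1
Age in full years: 38

38


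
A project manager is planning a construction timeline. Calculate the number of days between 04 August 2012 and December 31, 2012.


Start: August 04, 2012
End: December 31, 2012
Days left in August: 27
September: 30
October: 31
November: 30
December: 31
Sum of remaining months: 122
Total: 27 + 122 = 149

149


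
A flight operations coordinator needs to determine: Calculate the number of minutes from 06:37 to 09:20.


Start time: 06:37 = 397 minutes from midnight
End time: 09:20 = 560 minutes from midnight
Difference: 560 - 397 = 163 minutes
That is 2 hours and 43 minutes

163


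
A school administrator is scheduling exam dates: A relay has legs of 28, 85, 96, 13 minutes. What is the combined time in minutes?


Durations: 28, 85, 96, 13
Running sum: 28
+ 85 = 113
+ 96 = 209
+ 13 = 222
Total duration: 222 minutes
That is 3 hours and 42 minutes

222


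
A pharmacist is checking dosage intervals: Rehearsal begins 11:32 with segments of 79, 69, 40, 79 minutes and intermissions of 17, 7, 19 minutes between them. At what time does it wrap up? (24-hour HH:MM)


Start: 11:32 = 692 min from midnight
  after task 1 (79 min): 12:51
  after break (17 min): 13:08
  after task 2 (69 min): 14:17
  after break (7 min): 14:24
  after task 3 (40 min): 15:04
  after break (19 min): 15:23
  after task 4 (79 min): 16:42
Total elapsed: 310 minutes
End time: 16:42

16:42


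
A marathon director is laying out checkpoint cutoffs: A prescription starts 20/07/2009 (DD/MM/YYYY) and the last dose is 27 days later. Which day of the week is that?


Start: 2009-07-20 (Monday)
Step 1 - find target date: add 27 days
  2009-07-20 + 27 days = 2009-08-16
Step 2 - day of week:
  27 mod 7 = 6
  Monday + 6 days -> Sunday
Result: Sunday (2009-08-16)

Sunday


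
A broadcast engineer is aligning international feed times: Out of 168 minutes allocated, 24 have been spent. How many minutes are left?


Total budget: 168 minutes
Time used: 24 minutes
Remaining: 168 - 24 = 144 minutes
Percent used: 14.3%
Percent remaining: 85.7%

144


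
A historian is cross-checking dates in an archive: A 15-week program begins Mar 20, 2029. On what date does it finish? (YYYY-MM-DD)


Start: 2029-03-20
Weeks to add: 15
Convert to days: 15 x 7 = 105 days
Add 105 days to 2029-03-20
Result: 2029-07-03

2029-07-03


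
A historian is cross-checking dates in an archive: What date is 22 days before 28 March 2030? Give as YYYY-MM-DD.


Start: 2030-03-28
Subtracting 22 days
Days already passed in March: 28
Result: 2030-03-06

2030-03-06


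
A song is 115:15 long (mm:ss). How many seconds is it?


Minutes: 115
Extra seconds: 15
Seconds per minute: 60
Minutes to seconds: 115 x 60 = 6900
Total: 6900 + 15 = 6915

6915


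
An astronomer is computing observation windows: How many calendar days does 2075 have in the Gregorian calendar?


Year: 2075
Check leap year rules:
Divisible by 4? No
2075 is not a leap year
Days: 365

365


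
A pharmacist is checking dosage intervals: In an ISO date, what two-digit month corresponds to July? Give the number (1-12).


Calendar month order:
6. June
7. July <--
8. August
July is month number 7

7


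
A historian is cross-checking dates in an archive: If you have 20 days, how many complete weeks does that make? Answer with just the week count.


Total days: 20
Days per week: 7
Division: 20 / 7 = 2 remainder 6
Complete weeks: 2
Remaining days: 6

2


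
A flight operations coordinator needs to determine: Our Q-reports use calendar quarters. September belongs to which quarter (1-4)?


Month: September (month 9)
Q1: January-March (months 1-3)
Q2: April-June (months 4-6)
Q3: July-September (months 7-9)
Q4: October-December (months 10-12)
Month 9 falls in Q3

3


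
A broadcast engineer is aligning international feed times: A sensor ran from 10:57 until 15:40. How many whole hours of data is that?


Start: 10:57
End: 15:40
Hour difference: 15 - 10 = 5 hours
Minute difference: 40 - 57 = -17 minutes
Total minutes: 283
Complete hours: 283 / 60 = 4 (remainder 43)

4


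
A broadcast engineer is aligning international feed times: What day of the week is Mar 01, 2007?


Date: 2007-03-01
January 1, 2007 is a Monday
Day of year: 60
Offset from Jan 1: 59 days
59 mod 7 = 3
Result: Thursday

Thursday


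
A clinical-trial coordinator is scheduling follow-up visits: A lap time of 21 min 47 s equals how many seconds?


Minutes: 21
Seconds: 47
Convert minutes to seconds: 21 x 60 = 1260
Add remaining seconds: 1260 + 47 = 1307

1307


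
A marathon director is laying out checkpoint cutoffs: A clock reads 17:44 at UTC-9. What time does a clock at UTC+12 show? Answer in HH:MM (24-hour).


Local time: 17:44 at UTC-9 (offset -9h)
Target zone: UTC+12 (offset 12h)
Difference: 12 - (-9) = 21 hours
Calculation: 17 + (21) = 38
Wraparound: (38) mod 24 = 14
Result: 14:44

14:44


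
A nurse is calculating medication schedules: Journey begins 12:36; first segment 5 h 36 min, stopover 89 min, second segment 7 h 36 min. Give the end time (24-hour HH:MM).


Depart: 12:36
Leg 1: +336 min -> 18:12
Layover: +89 min -> 19:41
Leg 2: +456 min -> 03:17
Total travel: 881 minutes = 14h 41m
Arrival: 03:17

03:17


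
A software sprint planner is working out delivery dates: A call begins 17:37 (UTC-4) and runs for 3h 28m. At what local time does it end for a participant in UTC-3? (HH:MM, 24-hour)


Start: 17:37 in UTC-4
Step 1 - add duration:
  minutes: 37 + 28 = 65 (carry 1h)
  hours: 17 + 3 + 1 = 21
  end in UTC-4: 21:05
Step 2 - convert UTC-4 -> UTC-3:
  offset difference: -3 - (-4) = 1 hours
  21 + (1) = 22 -> mod 24 = 22
Result: 22:05 in UTC-3

22:05


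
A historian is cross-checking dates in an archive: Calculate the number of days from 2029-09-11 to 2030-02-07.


Start date: 2029-09-11
End date: 2030-02-07
Sep 2029: +20 days
Oct 2029: +31 days
Nov 2029: +30 days
... (3 more months)
Total: 149 days

149


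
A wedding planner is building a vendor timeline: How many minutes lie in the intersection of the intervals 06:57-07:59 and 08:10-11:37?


Interval A: [417, 479] minutes from midnight
Interval B: [490, 697] minutes from midnight
Overlap start = max(417, 490) = 490
Overlap end = min(479, 697) = 479
End <= start, so the intervals do not overlap: 0 minutes

0


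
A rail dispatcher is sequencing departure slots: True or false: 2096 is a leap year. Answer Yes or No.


Year: 2096
Divisible by 4? 2096 / 4 = 524.0 -> Yes
Divisible by 100? 2096 / 100 = 20.96 -> No
Divisible by 4 but not 100, so it IS a leap year

Yes


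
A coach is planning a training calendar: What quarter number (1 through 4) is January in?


Month: January (month 1)
Q1: January-March (months 1-3)
Q2: April-June (months 4-6)
Q3: July-September (months 7-9)
Q4: October-December (months 10-12)
Month 1 falls in Q1

1


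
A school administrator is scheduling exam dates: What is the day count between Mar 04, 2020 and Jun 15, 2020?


Start date: 2020-03-04
End date: 2020-06-15
Mar 2020: +28 days
Apr 2020: +30 days
May 2020: +31 days
Jun 2020: +14 days
Total: 103 days

103


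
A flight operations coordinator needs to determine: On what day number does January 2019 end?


Month: January
Year: 2019
January is a 31-day month
Total: 31 days

31


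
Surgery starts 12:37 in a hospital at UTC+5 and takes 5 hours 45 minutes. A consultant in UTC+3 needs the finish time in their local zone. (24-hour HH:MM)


Start: 12:37 in UTC+5
Step 1 - add duration:
  minutes: 37 + 45 = 82 (carry 1h)
  hours: 12 + 5 + 1 = 18
  end in UTC+5: 18:22
Step 2 - convert UTC+5 -> UTC+3:
  offset difference: 3 - (5) = -2 hours
  18 + (-2) = 16 -> mod 24 = 16
Result: 16:22 in UTC+3

16:22


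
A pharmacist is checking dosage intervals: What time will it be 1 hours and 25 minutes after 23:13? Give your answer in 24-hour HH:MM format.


Start time: 23:13
Adding: 1 hours 25 minutes
Minutes: 13 + 25 = 38
Hours: 23 + 1 + 0 = 24
Hour wraparound: 24 mod 24 = 0
Result: 00:38

00:38


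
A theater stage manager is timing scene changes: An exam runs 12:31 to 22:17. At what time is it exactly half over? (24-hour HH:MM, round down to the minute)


Start time: 12:31 = 751 minutes from midnight
End time: 22:17 = 1337 minutes from midnight
Sum: 751 + 1337 = 2088
Midpoint: 2088 / 2 = 1044 minutes
Convert: 1044 / 60 = 17 hours, 24 minutes
Result: 17:24

17:24


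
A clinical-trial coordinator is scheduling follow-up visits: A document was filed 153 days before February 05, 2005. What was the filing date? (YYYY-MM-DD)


Start: 2005-02-05
Subtracting 153 days
Days already passed in February: 5
After going back through February: 148 more days to subtract
January 2005: 31 days, 117 remaining
December 2004: 31 days, 86 remaining
November 2004: 30 days, 56 remaining
October 2004: 31 days, 25 remaining
Result: 2004-09-05

2004-09-05


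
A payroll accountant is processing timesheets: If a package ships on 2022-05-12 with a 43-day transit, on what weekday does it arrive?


Start: 2022-05-12 (Thursday)
Step 1 - find target date: add 43 days
  2022-05-12 + 43 days = 2022-06-24
Step 2 - day of week:
  43 mod 7 = 1
  Thursday + 1 days -> Friday
Result: Friday (2022-06-24)

Friday


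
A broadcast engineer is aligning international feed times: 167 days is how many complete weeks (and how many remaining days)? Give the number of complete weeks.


Total days: 167
Days per week: 7
Division: 167 / 7 = 23 remainder 6
Complete weeks: 23
Remaining days: 6

23


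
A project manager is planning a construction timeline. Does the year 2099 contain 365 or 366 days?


Year: 2099
Check leap year rules:
Divisible by 4? No
2099 is not a leap year
Days: 365

365


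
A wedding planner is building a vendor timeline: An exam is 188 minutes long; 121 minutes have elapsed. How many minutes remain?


Total budget: 188 minutes
Time used: 121 minutes
Remaining: 188 - 121 = 67 minutes
Percent used: 64.4%
Percent remaining: 35.6%

67


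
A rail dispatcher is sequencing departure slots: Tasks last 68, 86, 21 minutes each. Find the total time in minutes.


Durations: 68, 86, 21
Running sum: 68
+ 86 = 154
+ 21 = 175
Total duration: 175 minutes
That is 2 hours and 55 minutes

175


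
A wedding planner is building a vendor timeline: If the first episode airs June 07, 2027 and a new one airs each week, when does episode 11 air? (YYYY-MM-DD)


First occurrence: 2027-06-07 (occurrence 1)
Each occurrence is 7 days after the previous.
Occurrence 11 is 10 weeks after the first.
10 weeks = 70 days
2027-06-07 + 70 days = 2027-08-16

2027-08-16


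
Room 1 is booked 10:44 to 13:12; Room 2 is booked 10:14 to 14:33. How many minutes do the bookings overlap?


Interval A: [644, 792] minutes from midnight
Interval B: [614, 873] minutes from midnight
Overlap start = max(644, 614) = 644
Overlap end = min(792, 873) = 792
Overlap = 792 - 644 = 148 minutes

148


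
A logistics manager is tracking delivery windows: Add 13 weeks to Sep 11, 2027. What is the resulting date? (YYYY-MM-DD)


Start: 2027-09-11
Weeks to add: 13
Convert to days: 13 x 7 = 91 days
Add 91 days to 2027-09-11
Result: 2027-12-11

2027-12-11


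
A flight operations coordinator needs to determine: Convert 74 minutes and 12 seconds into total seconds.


Minutes: 74
Seconds: 12
Convert minutes to seconds: 74 x 60 = 4440
Add remaining seconds: 4440 + 12 = 4452

4452


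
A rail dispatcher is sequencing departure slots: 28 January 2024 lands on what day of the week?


Date: 2024-01-28
January 1, 2024 is a Monday
Day of year: 28
Offset from Jan 1: 27 days
27 mod 7 = 6
Result: Sunday

Sunday


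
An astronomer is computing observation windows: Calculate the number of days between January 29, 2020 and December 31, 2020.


Start: January 29, 2020
End: December 31, 2020
Days left in January: 2
February: 29
March: 31
April: 30
May: 31
... plus remaining months
Sum of remaining months: 335
Total: 2 + 335 = 337

337


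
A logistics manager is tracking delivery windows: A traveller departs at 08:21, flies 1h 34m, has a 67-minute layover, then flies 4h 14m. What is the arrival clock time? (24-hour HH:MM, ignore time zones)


Depart: 08:21
Leg 1: +94 min -> 09:55
Layover: +67 min -> 11:02
Leg 2: +254 min -> 15:16
Total travel: 415 minutes = 6h 55m
Arrival: 15:16

15:16


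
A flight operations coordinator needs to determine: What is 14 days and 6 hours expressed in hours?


Days: 14
Extra hours: 6
Hours per day: 24
Days to hours: 14 x 24 = 336
Total: 336 + 6 = 342

342


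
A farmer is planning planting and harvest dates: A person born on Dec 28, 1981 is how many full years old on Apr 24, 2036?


Birth: 1981-12-28
Reference: 2036-04-24
Year difference: 2036 - 1981 = 55
Has birthday (12-28) occurred by 04-24? No
Birthday not yet reached this year -> subtract 1
Age in full years: 54

54


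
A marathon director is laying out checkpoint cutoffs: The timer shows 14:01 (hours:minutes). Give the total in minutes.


Hours: 14
Minutes: 1
Convert hours to minutes: 14 x 60 = 840
Add remaining minutes: 840 + 1 = 841

841


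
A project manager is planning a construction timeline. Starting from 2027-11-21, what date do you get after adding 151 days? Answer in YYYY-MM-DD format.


Start: 2027-11-21
Adding 151 days
Days remaining in November: 9
After November: 142 days still to add
December 2027: 31 days, 111 remaining
January 2028: 31 days, 80 remaining
February 2028: 29 days, 51 remaining
March 2028: 31 days, 20 remaining
Result: 2028-04-20

2028-04-20


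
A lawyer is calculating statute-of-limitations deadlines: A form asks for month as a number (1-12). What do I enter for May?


Calendar month order:
4. April
5. May <--
6. June
May is month number 5

5


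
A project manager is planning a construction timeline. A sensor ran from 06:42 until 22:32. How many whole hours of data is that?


Start: 06:42
End: 22:32
Hour difference: 22 - 6 = 16 hours
Minute difference: 32 - 42 = -10 minutes
Total minutes: 950
Complete hours: 950 / 60 = 15 (remainder 50)

15


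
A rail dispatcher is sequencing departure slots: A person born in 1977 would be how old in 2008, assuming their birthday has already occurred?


Birth year: 1977
Current year: 2008
Age = current year - birth year
Age = 2008 - 1977 = 31

31


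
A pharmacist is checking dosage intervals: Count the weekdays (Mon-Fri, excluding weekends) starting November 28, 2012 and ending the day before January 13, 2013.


Start: 2012-11-28 (Wednesday)
End (exclusive): 2013-01-13 (Sunday)
Total calendar days: 46
Full weeks: 46 // 7 = 6 -> 30 weekdays
Remaining 4 days starting on Wednesday:
  Wed(w), Thu(w), Fri(w), Sat(-) -> 3 weekdays
Total business days: 30 + 3 = 33

33


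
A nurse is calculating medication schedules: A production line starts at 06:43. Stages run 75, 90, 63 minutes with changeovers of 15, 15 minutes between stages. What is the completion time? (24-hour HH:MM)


Start: 06:43 = 403 min from midnight
  after task 1 (75 min): 07:58
  after break (15 min): 08:13
  after task 2 (90 min): 09:43
  after break (15 min): 09:58
  after task 3 (63 min): 11:01
Total elapsed: 258 minutes
End time: 11:01

11:01


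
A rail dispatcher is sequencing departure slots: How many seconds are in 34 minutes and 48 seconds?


Minutes: 34
Extra seconds: 48
Seconds per minute: 60
Minutes to seconds: 34 x 60 = 2040
Total: 2040 + 48 = 2088

2088


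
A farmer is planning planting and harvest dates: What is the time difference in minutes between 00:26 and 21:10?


Start time: 00:26 = 26 minutes from midnight
End time: 21:10 = 1270 minutes from midnight
Difference: 1270 - 26 = 1244 minutes
That is 20 hours and 44 minutes

1244


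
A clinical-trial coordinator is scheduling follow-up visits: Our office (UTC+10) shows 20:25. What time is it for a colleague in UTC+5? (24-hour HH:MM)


Local time: 20:25 at UTC+10 (offset 10h)
Target zone: UTC+5 (offset 5h)
Difference: 5 - (10) = -5 hours
Calculation: 20 + (-5) = 15
Result: 15:25

15:25


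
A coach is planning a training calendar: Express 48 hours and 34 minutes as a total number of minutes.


Hours: 48
Extra minutes: 34
Minutes per hour: 60
Hours to minutes: 48 x 60 = 2880
Total: 2880 + 34 = 2914

2914


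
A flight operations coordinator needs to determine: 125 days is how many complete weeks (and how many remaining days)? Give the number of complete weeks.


Total days: 125
Days per week: 7
Division: 125 / 7 = 17 remainder 6
Complete weeks: 17
Remaining days: 6

17


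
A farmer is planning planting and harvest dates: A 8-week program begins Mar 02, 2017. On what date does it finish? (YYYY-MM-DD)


Start: 2017-03-02
Weeks to add: 8
Convert to days: 8 x 7 = 56 days
Add 56 days to 2017-03-02
Result: 2017-04-27

2017-04-27


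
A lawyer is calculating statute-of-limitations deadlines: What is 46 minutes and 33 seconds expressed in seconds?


Minutes: 46
Extra seconds: 33
Seconds per minute: 60
Minutes to seconds: 46 x 60 = 2760
Total: 2760 + 33 = 2793

2793


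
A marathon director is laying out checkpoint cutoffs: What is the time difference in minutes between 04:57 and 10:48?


Start time: 04:57 = 297 minutes from midnight
End time: 10:48 = 648 minutes from midnight
Difference: 648 - 297 = 351 minutes
That is 5 hours and 51 minutes

351


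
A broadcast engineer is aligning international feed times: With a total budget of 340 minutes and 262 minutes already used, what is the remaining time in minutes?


Total budget: 340 minutes
Time used: 262 minutes
Remaining: 340 - 262 = 78 minutes
Percent used: 77.1%
Percent remaining: 22.9%

78


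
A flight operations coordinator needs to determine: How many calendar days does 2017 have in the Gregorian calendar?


Year: 2017
Check leap year rules:
Divisible by 4? No
2017 is not a leap year
Days: 365

365


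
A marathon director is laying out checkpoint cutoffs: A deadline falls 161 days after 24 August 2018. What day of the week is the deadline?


Start: 2018-08-24 (Friday)
Step 1 - find target date: add 161 days
  2018-08-24 + 161 days = 2019-02-01
Step 2 - day of week:
  161 mod 7 = 0
  Friday + 0 days -> Friday
Result: Friday (2019-02-01)

Friday


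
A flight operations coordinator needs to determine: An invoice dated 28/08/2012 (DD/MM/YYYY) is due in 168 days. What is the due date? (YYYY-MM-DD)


Start: 2012-08-28
Adding 168 days
Days remaining in August: 3
After August: 165 days still to add
September 2012: 30 days, 135 remaining
October 2012: 31 days, 104 remaining
November 2012: 30 days, 74 remaining
December 2012: 31 days, 43 remaining
Result: 2013-02-12

2013-02-12


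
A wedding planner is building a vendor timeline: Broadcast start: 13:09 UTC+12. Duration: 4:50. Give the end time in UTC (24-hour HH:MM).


Start: 13:09 in UTC+12
Step 1 - add duration:
  minutes: 9 + 50 = 59
  hours: 13 + 4 + 0 = 17
  end in UTC+12: 17:59
Step 2 - convert UTC+12 -> UTC:
  offset difference: 0 - (12) = -12 hours
  17 + (-12) = 5 -> mod 24 = 5
Result: 05:59 in UTC

05:59


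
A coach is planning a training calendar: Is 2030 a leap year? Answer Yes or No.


Year: 2030
Divisible by 4? 2030 / 4 = 507.5 -> No
Not divisible by 4, so NOT a leap year

No


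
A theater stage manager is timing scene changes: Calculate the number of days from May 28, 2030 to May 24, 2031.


Start date: 2030-05-28
End date: 2031-05-24
May 2030: +4 days
Jun 2030: +30 days
Jul 2030: +31 days
... (10 more months)
Total: 361 days

361


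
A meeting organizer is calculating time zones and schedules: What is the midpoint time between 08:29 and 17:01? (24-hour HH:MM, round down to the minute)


Start time: 08:29 = 509 minutes from midnight
End time: 17:01 = 1021 minutes from midnight
Sum: 509 + 1021 = 1530
Midpoint: 1530 / 2 = 765 minutes
Convert: 765 / 60 = 12 hours, 45 minutes
Result: 12:45

12:45


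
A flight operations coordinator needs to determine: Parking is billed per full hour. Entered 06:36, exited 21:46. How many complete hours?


Start: 06:36
End: 21:46
Hour difference: 21 - 6 = 15 hours
Minute difference: 46 - 36 = 10 minutes
Total minutes: 910
Complete hours: 910 / 60 = 15 (remainder 10)

15


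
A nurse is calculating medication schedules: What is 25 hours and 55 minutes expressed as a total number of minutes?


Hours: 25
Minutes: 55
Convert hours to minutes: 25 x 60 = 1500
Add remaining minutes: 1500 + 55 = 1555

1555


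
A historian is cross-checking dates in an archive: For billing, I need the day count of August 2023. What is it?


Month: August
Year: 2023
August is a 31-day month
Total: 31 days

31


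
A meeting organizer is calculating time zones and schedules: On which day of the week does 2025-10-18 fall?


Date: 2025-10-18
January 1, 2025 is a Wednesday
Day of year: 291
Offset from Jan 1: 290 days
290 mod 7 = 3
Result: Saturday

Saturday


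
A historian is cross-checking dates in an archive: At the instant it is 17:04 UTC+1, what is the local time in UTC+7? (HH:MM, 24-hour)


Local time: 17:04 at UTC+1 (offset 1h)
Target zone: UTC+7 (offset 7h)
Difference: 7 - (1) = 6 hours
Calculation: 17 + (6) = 23
Result: 23:04

23:04


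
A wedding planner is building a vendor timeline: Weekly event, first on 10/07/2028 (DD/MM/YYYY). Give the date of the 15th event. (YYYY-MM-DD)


First occurrence: 2028-07-10 (occurrence 1)
Each occurrence is 7 days after the previous.
Occurrence 15 is 14 weeks after the first.
14 weeks = 98 days
2028-07-10 + 98 days = 2028-10-16

2028-10-16


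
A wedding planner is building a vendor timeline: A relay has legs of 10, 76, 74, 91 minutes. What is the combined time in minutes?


Durations: 10, 76, 74, 91
Running sum: 10
+ 76 = 86
+ 74 = 160
+ 91 = 251
Total duration: 251 minutes
That is 4 hours and 11 minutes

251


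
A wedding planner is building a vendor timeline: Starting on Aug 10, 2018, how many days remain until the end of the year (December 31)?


Start: August 10, 2018
End: December 31, 2018
Days left in August: 21
September: 30
October: 31
November: 30
December: 31
Sum of remaining months: 122
Total: 21 + 122 = 143

143


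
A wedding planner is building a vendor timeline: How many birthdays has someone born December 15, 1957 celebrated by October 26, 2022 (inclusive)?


Birth: 1957-12-15
Reference: 2022-10-26
Year difference: 2022 - 1957 = 65
Has birthday (12-15) occurred by 10-26? No
Birthday not yet reached this year -> subtract 1
Age in full years: 64

64


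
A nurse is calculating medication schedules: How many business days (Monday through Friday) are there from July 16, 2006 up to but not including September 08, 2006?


Start: 2006-07-16 (Sunday)
End (exclusive): 2006-09-08 (Friday)
Total calendar days: 54
Full weeks: 54 // 7 = 7 -> 35 weekdays
Remaining 5 days starting on Sunday:
  Sun(-), Mon(w), Tue(w), Wed(w), Thu(w) -> 4 weekdays
Total business days: 35 + 4 = 39

39


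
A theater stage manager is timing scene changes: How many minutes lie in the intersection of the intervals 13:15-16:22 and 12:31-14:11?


Interval A: [795, 982] minutes from midnight
Interval B: [751, 851] minutes from midnight
Overlap start = max(795, 751) = 795
Overlap end = min(982, 851) = 851
Overlap = 851 - 795 = 56 minutes

56


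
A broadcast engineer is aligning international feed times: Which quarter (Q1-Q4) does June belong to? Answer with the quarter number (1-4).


Month: June (month 6)
Q1: January-March (months 1-3)
Q2: April-June (months 4-6)
Q3: July-September (months 7-9)
Q4: October-December (months 10-12)
Month 6 falls in Q2

2


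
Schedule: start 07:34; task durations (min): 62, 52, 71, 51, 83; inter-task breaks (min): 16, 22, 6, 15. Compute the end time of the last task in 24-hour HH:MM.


Start: 07:34 = 454 min from midnight
  after task 1 (62 min): 08:36
  after break (16 min): 08:52
  after task 2 (52 min): 09:44
  after break (22 min): 10:06
  after task 3 (71 min): 11:17
  after break (6 min): 11:23
  after task 4 (51 min): 12:14
  after break (15 min): 12:29
  after task 5 (83 min): 13:52
Total elapsed: 378 minutes
End time: 13:52

13:52


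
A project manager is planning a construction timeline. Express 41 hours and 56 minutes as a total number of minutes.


Hours: 41
Extra minutes: 56
Minutes per hour: 60
Hours to minutes: 41 x 60 = 2460
Total: 2460 + 56 = 2516

2516


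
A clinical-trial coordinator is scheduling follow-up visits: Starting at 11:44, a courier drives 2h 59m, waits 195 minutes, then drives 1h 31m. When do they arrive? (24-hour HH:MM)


Depart: 11:44
Leg 1: +179 min -> 14:43
Layover: +195 min -> 17:58
Leg 2: +91 min -> 19:29
Total travel: 465 minutes = 7h 45m
Arrival: 19:29

19:29


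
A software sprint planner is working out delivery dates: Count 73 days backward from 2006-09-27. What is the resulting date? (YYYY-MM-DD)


Start: 2006-09-27
Subtracting 73 days
Days already passed in September: 27
After going back through September: 46 more days to subtract
August 2006: 31 days, 15 remaining
July 2006 has 31 days, need 15
Result: 2006-07-16

2006-07-16


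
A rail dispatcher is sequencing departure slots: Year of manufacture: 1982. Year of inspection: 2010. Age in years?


Birth year: 1982
Current year: 2010
Age = current year - birth year
Age = 2010 - 1982 = 28

28


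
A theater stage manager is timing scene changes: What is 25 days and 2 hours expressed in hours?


Days: 25
Extra hours: 2
Hours per day: 24
Days to hours: 25 x 24 = 600
Total: 600 + 2 = 602

602


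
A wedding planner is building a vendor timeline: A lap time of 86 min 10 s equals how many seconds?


Minutes: 86
Seconds: 10
Convert minutes to seconds: 86 x 60 = 5160
Add remaining seconds: 5160 + 10 = 5170

5170


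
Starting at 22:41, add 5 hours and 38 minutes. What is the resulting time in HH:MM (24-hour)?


Start time: 22:41
Adding: 5 hours 38 minutes
Minutes: 41 + 38 = 79
Minute overflow: 79 >= 60, so carry 1 hour, minutes = 19
Hours: 22 + 5 + 1 = 28
Hour wraparound: 28 mod 24 = 4
Result: 04:19

04:19


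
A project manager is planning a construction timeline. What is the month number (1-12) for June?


Calendar month order:
5. May
6. June <--
7. July
June is month number 6

6


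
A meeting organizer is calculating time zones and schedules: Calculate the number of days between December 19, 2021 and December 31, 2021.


Start: December 19, 2021
End: December 31, 2021
Days left in December: 12
Total: 12 days

12


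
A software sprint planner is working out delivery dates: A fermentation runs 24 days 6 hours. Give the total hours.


Days: 24
Extra hours: 6
Hours per day: 24
Days to hours: 24 x 24 = 576
Total: 576 + 6 = 582

582


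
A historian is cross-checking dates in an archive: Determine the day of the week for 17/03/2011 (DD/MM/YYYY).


Date: 2011-03-17
January 1, 2011 is a Saturday
Day of year: 76
Offset from Jan 1: 75 days
75 mod 7 = 5
Result: Thursday

Thursday


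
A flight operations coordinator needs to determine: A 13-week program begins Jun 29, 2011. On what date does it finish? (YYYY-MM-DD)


Start: 2011-06-29
Weeks to add: 13
Convert to days: 13 x 7 = 91 days
Add 91 days to 2011-06-29
Result: 2011-09-28

2011-09-28


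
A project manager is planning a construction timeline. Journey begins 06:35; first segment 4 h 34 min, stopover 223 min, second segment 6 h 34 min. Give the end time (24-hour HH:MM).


Depart: 06:35
Leg 1: +274 min -> 11:09
Layover: +223 min -> 14:52
Leg 2: +394 min -> 21:26
Total travel: 891 minutes = 14h 51m
Arrival: 21:26

21:26


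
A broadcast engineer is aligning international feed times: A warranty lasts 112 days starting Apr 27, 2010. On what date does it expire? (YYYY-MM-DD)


Start: 2010-04-27
Adding 112 days
Days remaining in April: 3
After April: 109 days still to add
May 2010: 31 days, 78 remaining
June 2010: 30 days, 48 remaining
July 2010: 31 days, 17 remaining
August 2010 has 31 days, need 17
Result: 2010-08-17

2010-08-17


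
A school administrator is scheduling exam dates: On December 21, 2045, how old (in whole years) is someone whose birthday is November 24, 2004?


Birth: 2004-11-24
Reference: 2045-12-21
Year difference: 2045 - 2004 = 41
Has birthday (11-24) occurred by 12-21? Yes
Age in full years: 41

41


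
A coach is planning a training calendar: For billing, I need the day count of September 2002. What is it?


Month: September
Year: 2002
September is a 30-day month
Total: 30 days

30


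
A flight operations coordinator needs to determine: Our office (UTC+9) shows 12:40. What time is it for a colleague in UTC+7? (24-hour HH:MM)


Local time: 12:40 at UTC+9 (offset 9h)
Target zone: UTC+7 (offset 7h)
Difference: 7 - (9) = -2 hours
Calculation: 12 + (-2) = 10
Result: 10:40

10:40


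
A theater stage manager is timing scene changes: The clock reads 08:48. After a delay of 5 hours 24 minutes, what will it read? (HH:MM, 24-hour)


Start time: 08:48
Adding: 5 hours 24 minutes
Minutes: 48 + 24 = 72
Minute overflow: 72 >= 60, so carry 1 hour, minutes = 12
Hours: 8 + 5 + 1 = 14
Result: 14:12

14:12


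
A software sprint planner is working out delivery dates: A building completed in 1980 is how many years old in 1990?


Birth year: 1980
Current year: 1990
Age = current year - birth year
Age = 1990 - 1980 = 10

10


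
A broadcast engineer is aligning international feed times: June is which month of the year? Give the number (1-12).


Calendar month order:
5. May
6. June <--
7. July
June is month number 6

6


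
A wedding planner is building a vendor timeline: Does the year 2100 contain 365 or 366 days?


Year: 2100
Check leap year rules:
Divisible by 4? Yes
Divisible by 100? Yes
Divisible by 400? No
2100 is not a leap year
Days: 365

365


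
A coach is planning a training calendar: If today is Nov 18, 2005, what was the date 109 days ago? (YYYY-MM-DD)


Start: 2005-11-18
Subtracting 109 days
Days already passed in November: 18
After going back through November: 91 more days to subtract
October 2005: 31 days, 60 remaining
September 2005: 30 days, 30 remaining
August 2005 has 31 days, need 30
Result: 2005-08-01

2005-08-01


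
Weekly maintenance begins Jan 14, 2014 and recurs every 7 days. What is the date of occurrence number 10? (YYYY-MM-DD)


First occurrence: 2014-01-14 (occurrence 1)
Each occurrence is 7 days after the previous.
Occurrence 10 is 9 weeks after the first.
9 weeks = 63 days
2014-01-14 + 63 days = 2014-03-18

2014-03-18


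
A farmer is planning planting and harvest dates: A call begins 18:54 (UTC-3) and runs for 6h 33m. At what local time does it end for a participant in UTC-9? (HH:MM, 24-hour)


Start: 18:54 in UTC-3
Step 1 - add duration:
  minutes: 54 + 33 = 87 (carry 1h)
  hours: 18 + 6 + 1 = 25
  end in UTC-3: 01:27
Step 2 - convert UTC-3 -> UTC-9:
  offset difference: -9 - (-3) = -6 hours
  1 + (-6) = -5 -> mod 24 = 19
Result: 19:27 in UTC-9

19:27


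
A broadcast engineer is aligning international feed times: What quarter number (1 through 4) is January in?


Month: January (month 1)
Q1: January-March (months 1-3)
Q2: April-June (months 4-6)
Q3: July-September (months 7-9)
Q4: October-December (months 10-12)
Month 1 falls in Q1

1


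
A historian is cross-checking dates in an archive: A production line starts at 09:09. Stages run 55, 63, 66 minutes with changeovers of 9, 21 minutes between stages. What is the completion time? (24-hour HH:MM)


Start: 09:09 = 549 min from midnight
  after task 1 (55 min): 10:04
  after break (9 min): 10:13
  after task 2 (63 min): 11:16
  after break (21 min): 11:37
  after task 3 (66 min): 12:43
Total elapsed: 214 minutes
End time: 12:43

12:43


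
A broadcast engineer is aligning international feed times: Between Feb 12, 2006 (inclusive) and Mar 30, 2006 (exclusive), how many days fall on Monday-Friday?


Start: 2006-02-12 (Sunday)
End (exclusive): 2006-03-30 (Thursday)
Total calendar days: 46
Full weeks: 46 // 7 = 6 -> 30 weekdays
Remaining 4 days starting on Sunday:
  Sun(-), Mon(w), Tue(w), Wed(w) -> 3 weekdays
Total business days: 30 + 3 = 33

33


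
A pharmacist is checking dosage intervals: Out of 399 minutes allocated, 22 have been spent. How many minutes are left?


Total budget: 399 minutes
Time used: 22 minutes
Remaining: 399 - 22 = 377 minutes
Percent used: 5.5%
Percent remaining: 94.5%

377


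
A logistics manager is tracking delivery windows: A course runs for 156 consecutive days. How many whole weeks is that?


Total days: 156
Days per week: 7
Division: 156 / 7 = 22 remainder 2
Complete weeks: 22
Remaining days: 2

22


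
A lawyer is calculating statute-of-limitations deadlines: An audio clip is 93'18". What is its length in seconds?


Minutes: 93
Seconds: 18
Convert minutes to seconds: 93 x 60 = 5580
Add remaining seconds: 5580 + 18 = 5598

5598


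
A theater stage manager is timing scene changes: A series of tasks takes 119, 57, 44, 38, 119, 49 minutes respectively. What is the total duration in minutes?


Durations: 119, 57, 44, 38, 119, 49
Running sum: 119
+ 57 = 176
+ 44 = 220
+ 38 = 258
+ 119 = 377
+ 49 = 426
Total duration: 426 minutes
That is 7 hours and 6 minutes

426


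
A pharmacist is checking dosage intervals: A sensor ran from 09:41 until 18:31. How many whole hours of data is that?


Start: 09:41
End: 18:31
Hour difference: 18 - 9 = 9 hours
Minute difference: 31 - 41 = -10 minutes
Total minutes: 530
Complete hours: 530 / 60 = 8 (remainder 50)

8


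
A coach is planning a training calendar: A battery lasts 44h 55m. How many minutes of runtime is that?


Hours: 44
Extra minutes: 55
Minutes per hour: 60
Hours to minutes: 44 x 60 = 2640
Total: 2640 + 55 = 2695

2695


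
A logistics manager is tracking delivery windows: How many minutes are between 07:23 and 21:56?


Start time: 07:23 = 443 minutes from midnight
End time: 21:56 = 1316 minutes from midnight
Difference: 1316 - 443 = 873 minutes
That is 14 hours and 33 minutes

873


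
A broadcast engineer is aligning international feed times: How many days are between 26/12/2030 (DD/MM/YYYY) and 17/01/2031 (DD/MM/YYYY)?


Start date: 2030-12-26
End date: 2031-01-17
Dec 2030: +6 days
Jan 2031: +16 days
Total: 22 days

22


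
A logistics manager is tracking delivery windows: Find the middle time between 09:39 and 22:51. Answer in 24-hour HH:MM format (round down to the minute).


Start time: 09:39 = 579 minutes from midnight
End time: 22:51 = 1371 minutes from midnight
Sum: 579 + 1371 = 1950
Midpoint: 1950 / 2 = 975 minutes
Convert: 975 / 60 = 16 hours, 15 minutes
Result: 16:15

16:15


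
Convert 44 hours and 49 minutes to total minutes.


Hours: 44
Minutes: 49
Convert hours to minutes: 44 x 60 = 2640
Add remaining minutes: 2640 + 49 = 2689

2689


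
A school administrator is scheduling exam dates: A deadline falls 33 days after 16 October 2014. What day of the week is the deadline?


Start: 2014-10-16 (Thursday)
Step 1 - find target date: add 33 days
  2014-10-16 + 33 days = 2014-11-18
Step 2 - day of week:
  33 mod 7 = 5
  Thursday + 5 days -> Tuesday
Result: Tuesday (2014-11-18)

Tuesday


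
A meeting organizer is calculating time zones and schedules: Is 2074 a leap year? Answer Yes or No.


Year: 2074
Divisible by 4? 2074 / 4 = 518.5 -> No
Not divisible by 4, so NOT a leap year

No


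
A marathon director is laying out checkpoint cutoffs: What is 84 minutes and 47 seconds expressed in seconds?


Minutes: 84
Extra seconds: 47
Seconds per minute: 60
Minutes to seconds: 84 x 60 = 5040
Total: 5040 + 47 = 5087

5087


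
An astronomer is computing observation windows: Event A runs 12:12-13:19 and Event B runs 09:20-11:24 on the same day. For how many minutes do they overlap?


Interval A: [732, 799] minutes from midnight
Interval B: [560, 684] minutes from midnight
Overlap start = max(732, 560) = 732
Overlap end = min(799, 684) = 684
End <= start, so the intervals do not overlap: 0 minutes

0


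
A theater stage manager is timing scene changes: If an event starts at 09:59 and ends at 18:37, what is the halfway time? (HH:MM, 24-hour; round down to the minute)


Start time: 09:59 = 599 minutes from midnight
End time: 18:37 = 1117 minutes from midnight
Sum: 599 + 1117 = 1716
Midpoint: 1716 / 2 = 858 minutes
Convert: 858 / 60 = 14 hours, 18 minutes
Result: 14:18

14:18


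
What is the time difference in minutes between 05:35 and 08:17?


Start time: 05:35 = 335 minutes from midnight
End time: 08:17 = 497 minutes from midnight
Difference: 497 - 335 = 162 minutes
That is 2 hours and 42 minutes

162


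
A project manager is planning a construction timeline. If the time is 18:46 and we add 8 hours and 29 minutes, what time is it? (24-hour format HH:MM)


Start time: 18:46
Adding: 8 hours 29 minutes
Minutes: 46 + 29 = 75
Minute overflow: 75 >= 60, so carry 1 hour, minutes = 15
Hours: 18 + 8 + 1 = 27
Hour wraparound: 27 mod 24 = 3
Result: 03:15

03:15


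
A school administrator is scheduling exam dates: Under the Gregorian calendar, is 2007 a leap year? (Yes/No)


Year: 2007
Divisible by 4? 2007 / 4 = 501.75 -> No
Not divisible by 4, so NOT a leap year

No


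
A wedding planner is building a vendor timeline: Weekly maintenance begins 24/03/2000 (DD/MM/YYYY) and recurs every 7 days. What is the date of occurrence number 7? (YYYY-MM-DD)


First occurrence: 2000-03-24 (occurrence 1)
Each occurrence is 7 days after the previous.
Occurrence 7 is 6 weeks after the first.
6 weeks = 42 days
2000-03-24 + 42 days = 2000-05-05

2000-05-05


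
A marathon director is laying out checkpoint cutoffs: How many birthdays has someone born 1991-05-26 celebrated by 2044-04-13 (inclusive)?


Birth: 1991-05-26
Reference: 2044-04-13
Year difference: 2044 - 1991 = 53
Has birthday (05-26) occurred by 04-13? No
Birthday not yet reached this year -> subtract 1
Age in full years: 52

52


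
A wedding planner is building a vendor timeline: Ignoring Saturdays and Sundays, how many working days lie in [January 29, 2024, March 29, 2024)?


Start: 2024-01-29 (Monday)
End (exclusive): 2024-03-29 (Friday)
Total calendar days: 60
Full weeks: 60 // 7 = 8 -> 40 weekdays
Remaining 4 days starting on Monday:
  Mon(w), Tue(w), Wed(w), Thu(w) -> 4 weekdays
Total business days: 40 + 4 = 44

44


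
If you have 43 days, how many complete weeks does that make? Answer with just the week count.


Total days: 43
Days per week: 7
Division: 43 / 7 = 6 remainder 1
Complete weeks: 6
Remaining days: 1

6


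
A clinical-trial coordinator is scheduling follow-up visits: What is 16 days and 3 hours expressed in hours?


Days: 16
Extra hours: 3
Hours per day: 24
Days to hours: 16 x 24 = 384
Total: 384 + 3 = 387

387


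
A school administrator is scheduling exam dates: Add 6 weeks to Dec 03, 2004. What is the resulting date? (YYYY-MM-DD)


Start: 2004-12-03
Weeks to add: 6
Convert to days: 6 x 7 = 42 days
Add 42 days to 2004-12-03
Result: 2005-01-14

2005-01-14


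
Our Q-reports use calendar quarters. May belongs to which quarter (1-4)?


Month: May (month 5)
Q1: January-March (months 1-3)
Q2: April-June (months 4-6)
Q3: July-September (months 7-9)
Q4: October-December (months 10-12)
Month 5 falls in Q2

2
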